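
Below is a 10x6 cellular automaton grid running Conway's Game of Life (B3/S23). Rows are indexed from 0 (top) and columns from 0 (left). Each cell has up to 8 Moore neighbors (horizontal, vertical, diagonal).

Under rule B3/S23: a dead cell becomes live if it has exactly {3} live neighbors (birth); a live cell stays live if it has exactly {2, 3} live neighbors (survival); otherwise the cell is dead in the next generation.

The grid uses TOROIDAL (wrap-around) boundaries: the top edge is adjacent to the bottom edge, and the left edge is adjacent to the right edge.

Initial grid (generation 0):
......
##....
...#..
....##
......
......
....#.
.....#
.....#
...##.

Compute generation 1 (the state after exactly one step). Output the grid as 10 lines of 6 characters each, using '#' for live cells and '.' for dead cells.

Simulating step by step:
Generation 0 (given above): 10 live cells
Generation 1: 8 live cells
(generation 1 grid is the final answer)

Answer: ......
......
#...##
....#.
......
......
......
....##
.....#
....#.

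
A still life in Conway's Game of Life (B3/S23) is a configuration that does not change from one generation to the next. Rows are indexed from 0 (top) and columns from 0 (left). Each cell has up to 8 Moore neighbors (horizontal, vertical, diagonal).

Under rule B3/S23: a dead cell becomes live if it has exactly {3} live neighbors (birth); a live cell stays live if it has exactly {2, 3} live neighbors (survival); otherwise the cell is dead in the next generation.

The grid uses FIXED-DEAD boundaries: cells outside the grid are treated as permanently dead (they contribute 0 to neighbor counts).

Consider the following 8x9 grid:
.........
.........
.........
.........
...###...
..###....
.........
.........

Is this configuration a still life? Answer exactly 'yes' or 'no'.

Answer: no

Derivation:
Compute generation 1 and compare to generation 0 (given above):
Generation 1:
.........
.........
.........
....#....
..#..#...
..#..#...
...#.....
.........
Cell (3,4) differs: gen0=0 vs gen1=1 -> NOT a still life.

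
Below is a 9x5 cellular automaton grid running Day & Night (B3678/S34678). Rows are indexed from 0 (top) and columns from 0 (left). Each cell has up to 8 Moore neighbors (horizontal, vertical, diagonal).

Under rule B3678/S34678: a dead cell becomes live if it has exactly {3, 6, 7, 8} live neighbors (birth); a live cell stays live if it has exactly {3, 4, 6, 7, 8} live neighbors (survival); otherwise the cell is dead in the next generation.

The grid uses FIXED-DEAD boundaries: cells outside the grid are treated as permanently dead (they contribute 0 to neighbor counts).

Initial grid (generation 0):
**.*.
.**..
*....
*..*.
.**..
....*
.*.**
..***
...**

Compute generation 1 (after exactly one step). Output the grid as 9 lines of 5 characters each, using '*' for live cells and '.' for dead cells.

Answer: .*...
.**..
..*..
..*..
...*.
.*...
....*
..**.
..***

Derivation:
Simulating step by step:
Generation 0 (given above): 19 live cells
Generation 1: 13 live cells
(generation 1 grid is the final answer)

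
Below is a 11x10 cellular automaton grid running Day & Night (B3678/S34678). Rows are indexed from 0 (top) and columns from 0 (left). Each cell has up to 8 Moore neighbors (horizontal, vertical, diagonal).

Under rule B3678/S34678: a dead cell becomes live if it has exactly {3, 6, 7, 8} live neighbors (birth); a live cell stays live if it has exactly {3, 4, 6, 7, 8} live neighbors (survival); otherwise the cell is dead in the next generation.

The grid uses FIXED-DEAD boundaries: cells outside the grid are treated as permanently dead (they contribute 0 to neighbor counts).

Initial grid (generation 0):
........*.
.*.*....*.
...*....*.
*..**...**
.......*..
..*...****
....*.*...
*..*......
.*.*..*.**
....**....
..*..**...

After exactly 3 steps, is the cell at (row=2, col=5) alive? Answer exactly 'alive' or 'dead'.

Answer: dead

Derivation:
Simulating step by step:
Generation 0 (given above): 31 live cells
Generation 1: 32 live cells
..........
..*....*.*
...*...**.
.......**.
...*..***.
.....****.
...*.*..*.
..*.**.*..
..*..*....
..****.*..
....**....
Generation 2: 27 live cells
..........
..........
......**.*
.......*.*
.....*.*.*
.....*.***
.....**.*.
....**....
.*****....
...*.*....
....***...
Generation 3: 24 live cells
..........
..........
..........
.......**.
.......***
....****.*
.....**.**
..*.......
..*****...
...**.....
....**....

Cell (2,5) at generation 3: 0 -> dead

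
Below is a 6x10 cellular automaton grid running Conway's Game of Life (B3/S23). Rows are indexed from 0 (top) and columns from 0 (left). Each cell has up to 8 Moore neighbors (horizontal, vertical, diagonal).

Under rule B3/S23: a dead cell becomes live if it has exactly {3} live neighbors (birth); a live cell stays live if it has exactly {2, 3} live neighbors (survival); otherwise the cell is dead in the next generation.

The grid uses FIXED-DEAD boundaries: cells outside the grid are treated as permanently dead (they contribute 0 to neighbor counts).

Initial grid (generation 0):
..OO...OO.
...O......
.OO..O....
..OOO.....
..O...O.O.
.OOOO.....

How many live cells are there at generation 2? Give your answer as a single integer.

Simulating step by step:
Generation 0 (given above): 18 live cells
Generation 1: 12 live cells
..OO......
.O.OO.....
.O........
....OO....
.....O....
.OOO......
Generation 2: 15 live cells
..OOO.....
.O.OO.....
..OO.O....
....OO....
..OO.O....
..O.......
Population at generation 2: 15

Answer: 15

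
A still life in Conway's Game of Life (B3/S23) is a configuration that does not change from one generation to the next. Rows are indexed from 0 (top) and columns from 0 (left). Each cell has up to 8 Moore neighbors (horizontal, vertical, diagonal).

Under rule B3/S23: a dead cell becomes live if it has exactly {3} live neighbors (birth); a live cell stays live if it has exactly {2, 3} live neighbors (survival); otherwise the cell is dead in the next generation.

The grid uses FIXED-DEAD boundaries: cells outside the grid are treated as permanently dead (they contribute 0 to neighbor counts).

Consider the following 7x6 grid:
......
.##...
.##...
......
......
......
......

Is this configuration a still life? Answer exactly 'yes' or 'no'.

Compute generation 1 and compare to generation 0 (given above):
Generation 1:
......
.##...
.##...
......
......
......
......
The grids are IDENTICAL -> still life.

Answer: yes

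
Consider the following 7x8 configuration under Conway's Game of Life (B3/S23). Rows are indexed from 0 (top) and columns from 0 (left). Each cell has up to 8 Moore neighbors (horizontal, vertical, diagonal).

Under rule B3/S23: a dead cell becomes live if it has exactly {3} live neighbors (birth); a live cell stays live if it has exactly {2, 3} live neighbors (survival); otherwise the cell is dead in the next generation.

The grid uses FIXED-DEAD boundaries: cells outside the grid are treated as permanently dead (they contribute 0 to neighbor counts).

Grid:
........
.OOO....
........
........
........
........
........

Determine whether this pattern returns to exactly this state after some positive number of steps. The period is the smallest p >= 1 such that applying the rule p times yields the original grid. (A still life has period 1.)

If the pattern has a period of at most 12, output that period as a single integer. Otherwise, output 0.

Simulating and comparing each generation to the original:
Gen 0 (original, given above): 3 live cells
Gen 1: 3 live cells, differs from original
Gen 2: 3 live cells, MATCHES original -> period = 2

Answer: 2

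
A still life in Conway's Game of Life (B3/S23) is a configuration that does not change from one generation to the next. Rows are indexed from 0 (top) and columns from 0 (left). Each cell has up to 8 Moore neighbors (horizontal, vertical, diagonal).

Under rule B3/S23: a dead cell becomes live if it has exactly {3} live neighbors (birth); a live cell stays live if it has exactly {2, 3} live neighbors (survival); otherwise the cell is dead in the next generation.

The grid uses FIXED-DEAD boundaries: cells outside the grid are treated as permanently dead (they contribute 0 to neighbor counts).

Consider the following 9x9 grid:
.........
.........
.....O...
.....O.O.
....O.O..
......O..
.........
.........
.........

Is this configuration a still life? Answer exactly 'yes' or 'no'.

Compute generation 1 and compare to generation 0 (given above):
Generation 1:
.........
.........
......O..
....OO...
......OO.
.....O...
.........
.........
.........
Cell (2,5) differs: gen0=1 vs gen1=0 -> NOT a still life.

Answer: no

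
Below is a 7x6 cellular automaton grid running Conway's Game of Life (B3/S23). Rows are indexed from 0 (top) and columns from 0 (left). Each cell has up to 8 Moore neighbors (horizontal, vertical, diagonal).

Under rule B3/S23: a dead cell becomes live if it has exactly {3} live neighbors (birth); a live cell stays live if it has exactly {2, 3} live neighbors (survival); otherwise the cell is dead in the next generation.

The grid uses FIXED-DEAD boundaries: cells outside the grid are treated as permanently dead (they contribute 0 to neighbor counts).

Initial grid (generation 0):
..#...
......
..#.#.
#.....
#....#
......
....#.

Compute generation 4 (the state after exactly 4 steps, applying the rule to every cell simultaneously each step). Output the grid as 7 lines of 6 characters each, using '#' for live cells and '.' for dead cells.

Answer: ......
......
......
......
......
......
......

Derivation:
Simulating step by step:
Generation 0 (given above): 7 live cells
Generation 1: 2 live cells
......
...#..
......
.#....
......
......
......
Generation 2: 0 live cells
......
......
......
......
......
......
......
Generation 3: 0 live cells
......
......
......
......
......
......
......
Generation 4: 0 live cells
(generation 4 grid is the final answer)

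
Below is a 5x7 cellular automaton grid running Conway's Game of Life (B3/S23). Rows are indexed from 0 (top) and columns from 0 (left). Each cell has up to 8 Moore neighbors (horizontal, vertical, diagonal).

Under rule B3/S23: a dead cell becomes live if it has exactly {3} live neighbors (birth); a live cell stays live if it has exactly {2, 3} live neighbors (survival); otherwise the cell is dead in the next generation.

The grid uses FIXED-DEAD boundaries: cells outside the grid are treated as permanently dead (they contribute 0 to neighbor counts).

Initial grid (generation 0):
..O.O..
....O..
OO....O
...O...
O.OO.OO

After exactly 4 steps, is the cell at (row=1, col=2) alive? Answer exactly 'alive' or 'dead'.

Answer: alive

Derivation:
Simulating step by step:
Generation 0 (given above): 12 live cells
Generation 1: 12 live cells
...O...
.O.O.O.
.......
O..OOOO
..OOO..
Generation 2: 10 live cells
..O.O..
..O.O..
..OO..O
..O..O.
..O....
Generation 3: 10 live cells
.......
.OO.OO.
.OO.OO.
.OO....
.......
Generation 4: 10 live cells
.......
.OO.OO.
O...OO.
.OOO...
.......

Cell (1,2) at generation 4: 1 -> alive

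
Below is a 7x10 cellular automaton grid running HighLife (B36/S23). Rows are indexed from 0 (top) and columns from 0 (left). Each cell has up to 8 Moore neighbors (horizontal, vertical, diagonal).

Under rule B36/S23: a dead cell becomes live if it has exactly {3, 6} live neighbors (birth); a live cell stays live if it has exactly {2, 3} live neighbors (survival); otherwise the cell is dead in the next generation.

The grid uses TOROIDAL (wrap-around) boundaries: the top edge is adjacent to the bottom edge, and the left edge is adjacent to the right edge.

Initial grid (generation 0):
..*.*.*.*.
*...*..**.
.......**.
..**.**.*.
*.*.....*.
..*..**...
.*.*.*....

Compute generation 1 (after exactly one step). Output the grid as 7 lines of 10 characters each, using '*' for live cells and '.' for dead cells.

Simulating step by step:
Generation 0 (given above): 24 live cells
Generation 1: 28 live cells
(generation 1 grid is the final answer)

Answer: .**.*.*.**
...*.**...
...***....
.***..*.*.
..*.*....*
..*****...
.*.*...*..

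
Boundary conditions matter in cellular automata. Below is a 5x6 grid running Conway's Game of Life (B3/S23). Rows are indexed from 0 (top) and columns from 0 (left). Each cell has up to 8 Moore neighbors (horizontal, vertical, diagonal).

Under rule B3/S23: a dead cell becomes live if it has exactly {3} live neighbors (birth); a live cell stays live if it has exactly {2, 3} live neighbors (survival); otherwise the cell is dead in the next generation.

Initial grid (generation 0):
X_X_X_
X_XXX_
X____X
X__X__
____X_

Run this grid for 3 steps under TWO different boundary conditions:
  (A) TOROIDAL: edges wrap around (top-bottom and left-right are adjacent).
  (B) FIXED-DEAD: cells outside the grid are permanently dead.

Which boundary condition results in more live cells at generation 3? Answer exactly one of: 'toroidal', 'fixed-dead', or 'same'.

Answer: toroidal

Derivation:
Under TOROIDAL boundary, generation 3:
_XX___
_X_X__
_X____
XX___X
_XX_XX
Population = 12

Under FIXED-DEAD boundary, generation 3:
___XXX
______
___XXX
______
______
Population = 6

Comparison: toroidal=12, fixed-dead=6 -> toroidal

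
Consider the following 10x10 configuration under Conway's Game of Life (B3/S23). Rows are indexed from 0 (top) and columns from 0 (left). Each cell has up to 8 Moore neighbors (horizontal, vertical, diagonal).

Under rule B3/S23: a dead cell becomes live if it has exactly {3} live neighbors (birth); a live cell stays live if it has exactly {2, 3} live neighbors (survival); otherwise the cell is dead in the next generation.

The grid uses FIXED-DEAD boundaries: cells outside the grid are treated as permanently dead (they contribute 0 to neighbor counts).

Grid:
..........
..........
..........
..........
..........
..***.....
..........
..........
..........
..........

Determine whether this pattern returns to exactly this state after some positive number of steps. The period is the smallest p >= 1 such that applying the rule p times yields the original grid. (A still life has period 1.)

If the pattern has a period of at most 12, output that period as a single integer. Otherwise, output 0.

Answer: 2

Derivation:
Simulating and comparing each generation to the original:
Gen 0 (original, given above): 3 live cells
Gen 1: 3 live cells, differs from original
Gen 2: 3 live cells, MATCHES original -> period = 2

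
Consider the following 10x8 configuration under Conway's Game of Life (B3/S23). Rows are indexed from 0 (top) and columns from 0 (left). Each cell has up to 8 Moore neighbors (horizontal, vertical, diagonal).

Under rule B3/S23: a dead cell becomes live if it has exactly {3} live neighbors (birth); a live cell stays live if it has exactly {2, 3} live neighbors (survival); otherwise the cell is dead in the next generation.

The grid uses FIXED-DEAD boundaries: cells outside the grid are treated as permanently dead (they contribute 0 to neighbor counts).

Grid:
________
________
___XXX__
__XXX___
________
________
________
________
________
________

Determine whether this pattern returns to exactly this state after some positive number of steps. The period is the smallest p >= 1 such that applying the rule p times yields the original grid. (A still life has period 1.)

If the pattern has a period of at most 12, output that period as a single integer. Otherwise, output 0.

Simulating and comparing each generation to the original:
Gen 0 (original, given above): 6 live cells
Gen 1: 6 live cells, differs from original
Gen 2: 6 live cells, MATCHES original -> period = 2

Answer: 2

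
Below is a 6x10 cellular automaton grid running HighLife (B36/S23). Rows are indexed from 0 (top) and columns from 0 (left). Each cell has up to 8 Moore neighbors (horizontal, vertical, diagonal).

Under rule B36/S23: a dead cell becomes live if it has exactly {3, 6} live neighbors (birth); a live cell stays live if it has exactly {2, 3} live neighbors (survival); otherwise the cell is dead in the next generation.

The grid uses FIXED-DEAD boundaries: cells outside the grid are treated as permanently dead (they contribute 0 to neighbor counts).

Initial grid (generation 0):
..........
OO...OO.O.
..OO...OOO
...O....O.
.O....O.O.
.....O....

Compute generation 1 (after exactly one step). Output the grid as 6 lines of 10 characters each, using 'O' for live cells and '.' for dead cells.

Answer: ..........
.OO...O.OO
.OOOO.O..O
...O......
.......O..
..........

Derivation:
Simulating step by step:
Generation 0 (given above): 16 live cells
Generation 1: 13 live cells
(generation 1 grid is the final answer)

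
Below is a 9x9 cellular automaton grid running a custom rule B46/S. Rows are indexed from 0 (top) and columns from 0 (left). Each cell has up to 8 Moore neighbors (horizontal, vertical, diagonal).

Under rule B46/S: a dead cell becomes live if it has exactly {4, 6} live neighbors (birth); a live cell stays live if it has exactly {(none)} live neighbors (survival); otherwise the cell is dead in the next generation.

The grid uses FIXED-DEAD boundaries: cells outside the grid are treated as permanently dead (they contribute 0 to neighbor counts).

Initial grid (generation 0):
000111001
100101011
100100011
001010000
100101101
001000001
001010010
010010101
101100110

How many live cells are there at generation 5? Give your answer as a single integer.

Answer: 0

Derivation:
Simulating step by step:
Generation 0 (given above): 34 live cells
Generation 1: 10 live cells
000000000
000010100
000010000
000100010
000000000
000100010
000100000
001001000
000000000
Generation 2: 0 live cells
000000000
000000000
000000000
000000000
000000000
000000000
000000000
000000000
000000000
Generation 3: 0 live cells
000000000
000000000
000000000
000000000
000000000
000000000
000000000
000000000
000000000
Generation 4: 0 live cells
000000000
000000000
000000000
000000000
000000000
000000000
000000000
000000000
000000000
Generation 5: 0 live cells
000000000
000000000
000000000
000000000
000000000
000000000
000000000
000000000
000000000
Population at generation 5: 0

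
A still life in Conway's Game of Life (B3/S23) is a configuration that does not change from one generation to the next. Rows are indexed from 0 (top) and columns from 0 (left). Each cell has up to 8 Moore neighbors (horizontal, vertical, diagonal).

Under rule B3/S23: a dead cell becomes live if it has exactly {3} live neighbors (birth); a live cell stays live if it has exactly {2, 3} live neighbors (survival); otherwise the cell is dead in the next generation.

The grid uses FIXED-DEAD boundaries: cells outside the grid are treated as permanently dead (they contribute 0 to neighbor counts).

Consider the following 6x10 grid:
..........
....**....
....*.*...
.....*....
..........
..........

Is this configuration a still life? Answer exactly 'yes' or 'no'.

Compute generation 1 and compare to generation 0 (given above):
Generation 1:
..........
....**....
....*.*...
.....*....
..........
..........
The grids are IDENTICAL -> still life.

Answer: yes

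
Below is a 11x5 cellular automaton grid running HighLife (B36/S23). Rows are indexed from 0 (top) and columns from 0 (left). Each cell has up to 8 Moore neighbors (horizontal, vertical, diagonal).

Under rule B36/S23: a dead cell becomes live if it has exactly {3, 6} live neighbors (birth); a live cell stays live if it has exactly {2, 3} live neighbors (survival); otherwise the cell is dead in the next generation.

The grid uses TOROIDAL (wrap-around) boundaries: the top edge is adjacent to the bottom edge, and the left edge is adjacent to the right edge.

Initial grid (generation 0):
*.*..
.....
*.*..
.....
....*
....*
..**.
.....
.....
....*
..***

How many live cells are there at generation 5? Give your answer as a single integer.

Answer: 6

Derivation:
Simulating step by step:
Generation 0 (given above): 12 live cells
Generation 1: 10 live cells
.**.*
.....
.....
.....
.....
....*
...*.
.....
.....
....*
***.*
Generation 2: 7 live cells
..*.*
.....
.....
.....
.....
.....
.....
.....
.....
.*.**
..*.*
Generation 3: 8 live cells
.....
.....
.....
.....
.....
.....
.....
.....
.....
*.***
.****
Generation 4: 6 live cells
..**.
.....
.....
.....
.....
.....
.....
.....
...**
*....
.*...
Generation 5: 6 live cells
..*..
.....
.....
.....
.....
.....
.....
.....
....*
*...*
.**..
Population at generation 5: 6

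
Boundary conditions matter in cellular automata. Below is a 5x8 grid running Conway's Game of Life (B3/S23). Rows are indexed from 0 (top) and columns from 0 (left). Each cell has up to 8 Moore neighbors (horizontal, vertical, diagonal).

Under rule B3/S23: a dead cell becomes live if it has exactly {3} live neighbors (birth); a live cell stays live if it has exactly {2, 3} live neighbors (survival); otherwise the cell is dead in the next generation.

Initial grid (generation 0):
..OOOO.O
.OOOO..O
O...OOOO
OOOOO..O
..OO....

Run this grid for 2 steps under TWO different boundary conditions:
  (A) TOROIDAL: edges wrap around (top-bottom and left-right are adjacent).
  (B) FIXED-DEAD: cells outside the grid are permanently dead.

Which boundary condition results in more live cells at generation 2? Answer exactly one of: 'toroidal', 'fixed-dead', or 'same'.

Answer: fixed-dead

Derivation:
Under TOROIDAL boundary, generation 2:
O....O..
........
........
......O.
.....O.O
Population = 5

Under FIXED-DEAD boundary, generation 2:
......O.
OO.....O
OO....OO
........
........
Population = 8

Comparison: toroidal=5, fixed-dead=8 -> fixed-dead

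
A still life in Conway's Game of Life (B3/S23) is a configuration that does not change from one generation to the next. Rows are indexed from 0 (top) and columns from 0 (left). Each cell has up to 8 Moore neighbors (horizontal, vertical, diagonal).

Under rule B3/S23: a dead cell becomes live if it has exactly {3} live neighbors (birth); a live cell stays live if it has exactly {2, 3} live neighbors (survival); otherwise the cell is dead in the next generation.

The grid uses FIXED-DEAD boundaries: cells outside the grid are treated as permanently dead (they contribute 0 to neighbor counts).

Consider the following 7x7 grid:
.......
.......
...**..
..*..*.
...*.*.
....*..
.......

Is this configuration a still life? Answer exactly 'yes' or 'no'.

Answer: yes

Derivation:
Compute generation 1 and compare to generation 0 (given above):
Generation 1:
.......
.......
...**..
..*..*.
...*.*.
....*..
.......
The grids are IDENTICAL -> still life.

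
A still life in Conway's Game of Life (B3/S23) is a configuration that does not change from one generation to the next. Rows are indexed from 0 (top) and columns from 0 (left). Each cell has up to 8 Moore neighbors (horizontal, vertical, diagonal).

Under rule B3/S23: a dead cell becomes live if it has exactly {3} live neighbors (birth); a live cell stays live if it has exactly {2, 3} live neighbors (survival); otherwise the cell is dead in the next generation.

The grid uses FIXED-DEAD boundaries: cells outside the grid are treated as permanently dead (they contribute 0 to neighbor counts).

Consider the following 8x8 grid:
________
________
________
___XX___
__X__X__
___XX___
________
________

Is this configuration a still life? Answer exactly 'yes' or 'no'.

Compute generation 1 and compare to generation 0 (given above):
Generation 1:
________
________
________
___XX___
__X__X__
___XX___
________
________
The grids are IDENTICAL -> still life.

Answer: yes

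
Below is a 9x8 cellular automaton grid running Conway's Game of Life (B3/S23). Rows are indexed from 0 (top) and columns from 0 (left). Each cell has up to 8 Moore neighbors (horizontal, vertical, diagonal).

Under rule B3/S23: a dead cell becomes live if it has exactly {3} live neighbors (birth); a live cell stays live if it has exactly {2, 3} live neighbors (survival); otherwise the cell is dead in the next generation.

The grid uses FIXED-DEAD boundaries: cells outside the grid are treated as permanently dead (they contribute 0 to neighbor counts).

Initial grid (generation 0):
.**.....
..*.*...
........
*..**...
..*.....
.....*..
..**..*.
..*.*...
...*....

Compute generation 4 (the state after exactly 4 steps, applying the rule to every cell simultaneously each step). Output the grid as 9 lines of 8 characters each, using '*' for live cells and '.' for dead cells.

Answer: ..*.....
..*.*...
.....*..
.....*..
........
...*..*.
......*.
...**...
........

Derivation:
Simulating step by step:
Generation 0 (given above): 15 live cells
Generation 1: 19 live cells
.***....
.***....
....*...
...*....
...**...
..**....
..****..
..*.*...
...*....
Generation 2: 13 live cells
.*.*....
.*..*...
....*...
...*....
....*...
.....*..
.*...*..
..*..*..
...*....
Generation 3: 16 live cells
..*.....
..***...
...**...
...**...
....*...
....**..
....***.
..*.*...
........
Generation 4: 10 live cells
(generation 4 grid is the final answer)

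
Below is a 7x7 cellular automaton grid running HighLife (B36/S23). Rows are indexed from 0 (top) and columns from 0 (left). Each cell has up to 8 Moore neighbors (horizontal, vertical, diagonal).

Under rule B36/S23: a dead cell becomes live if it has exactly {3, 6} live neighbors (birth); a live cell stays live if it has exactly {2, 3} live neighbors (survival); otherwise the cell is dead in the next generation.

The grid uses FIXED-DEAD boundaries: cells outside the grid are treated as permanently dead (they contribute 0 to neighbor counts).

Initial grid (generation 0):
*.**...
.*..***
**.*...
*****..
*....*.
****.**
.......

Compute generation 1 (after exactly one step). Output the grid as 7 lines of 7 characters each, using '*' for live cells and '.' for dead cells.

Simulating step by step:
Generation 0 (given above): 23 live cells
Generation 1: 21 live cells
(generation 1 grid is the final answer)

Answer: .*****.
....**.
..*....
...**..
..*..**
***.***
.**....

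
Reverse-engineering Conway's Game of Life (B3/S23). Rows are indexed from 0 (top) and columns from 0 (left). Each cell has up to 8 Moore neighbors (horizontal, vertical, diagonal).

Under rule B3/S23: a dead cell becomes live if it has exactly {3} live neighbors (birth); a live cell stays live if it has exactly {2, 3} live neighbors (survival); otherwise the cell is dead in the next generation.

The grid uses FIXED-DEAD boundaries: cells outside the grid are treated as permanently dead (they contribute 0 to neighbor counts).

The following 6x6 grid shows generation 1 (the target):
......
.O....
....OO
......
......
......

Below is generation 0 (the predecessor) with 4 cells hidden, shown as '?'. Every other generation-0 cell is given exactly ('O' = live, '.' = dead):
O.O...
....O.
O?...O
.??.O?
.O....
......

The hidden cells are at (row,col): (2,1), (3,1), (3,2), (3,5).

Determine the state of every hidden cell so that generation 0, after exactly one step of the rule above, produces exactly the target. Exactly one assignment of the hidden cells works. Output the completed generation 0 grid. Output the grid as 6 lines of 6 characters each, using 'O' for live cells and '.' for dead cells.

Answer: O.O...
....O.
O....O
....O.
.O....
......

Derivation:
Hidden generation-0 cells (in order): (2,1), (3,1), (3,2), (3,5).
A hidden cell only influences target cells in its own 3x3 neighborhood. Try each of the 2^4 = 16 assignments, step the completed generation 0 forward once under B3/S23, and compare with the target:
  (2,1)=. (3,1)=. (3,2)=. (3,5)=. -> step reproduces the target at every cell -> ACCEPT
  (2,1)=. (3,1)=. (3,2)=. (3,5)=O -> step gives (2,4)='.' but target has 'O' -> reject
  (2,1)=. (3,1)=. (3,2)=O (3,5)=. -> step gives (2,3)='O' but target has '.' -> reject
  (2,1)=. (3,1)=. (3,2)=O (3,5)=O -> step gives (2,3)='O' but target has '.' -> reject
  (2,1)=. (3,1)=O (3,2)=. (3,5)=. -> step gives (3,0)='O' but target has '.' -> reject
  (2,1)=. (3,1)=O (3,2)=. (3,5)=O -> step gives (2,4)='.' but target has 'O' -> reject
  (2,1)=. (3,1)=O (3,2)=O (3,5)=. -> step gives (2,1)='O' but target has '.' -> reject
  (2,1)=. (3,1)=O (3,2)=O (3,5)=O -> step gives (2,1)='O' but target has '.' -> reject
  (2,1)=O (3,1)=. (3,2)=. (3,5)=. -> step gives (1,0)='O' but target has '.' -> reject
  (2,1)=O (3,1)=. (3,2)=. (3,5)=O -> step gives (1,0)='O' but target has '.' -> reject
  (2,1)=O (3,1)=. (3,2)=O (3,5)=. -> step gives (1,0)='O' but target has '.' -> reject
  (2,1)=O (3,1)=. (3,2)=O (3,5)=O -> step gives (1,0)='O' but target has '.' -> reject
  (2,1)=O (3,1)=O (3,2)=. (3,5)=. -> step gives (1,0)='O' but target has '.' -> reject
  (2,1)=O (3,1)=O (3,2)=. (3,5)=O -> step gives (1,0)='O' but target has '.' -> reject
  (2,1)=O (3,1)=O (3,2)=O (3,5)=. -> step gives (1,0)='O' but target has '.' -> reject
  (2,1)=O (3,1)=O (3,2)=O (3,5)=O -> step gives (1,0)='O' but target has '.' -> reject
Unique solution: (2,1)=dead, (3,1)=dead, (3,2)=dead, (3,5)=dead.
Check: live-neighbor counts of every cell in the completed generation 0:
020211
231212
010232
221112
101111
111000
Applying B3/S23 to generation 0 with these counts gives:
......
.O....
....OO
......
......
......
which matches the target exactly.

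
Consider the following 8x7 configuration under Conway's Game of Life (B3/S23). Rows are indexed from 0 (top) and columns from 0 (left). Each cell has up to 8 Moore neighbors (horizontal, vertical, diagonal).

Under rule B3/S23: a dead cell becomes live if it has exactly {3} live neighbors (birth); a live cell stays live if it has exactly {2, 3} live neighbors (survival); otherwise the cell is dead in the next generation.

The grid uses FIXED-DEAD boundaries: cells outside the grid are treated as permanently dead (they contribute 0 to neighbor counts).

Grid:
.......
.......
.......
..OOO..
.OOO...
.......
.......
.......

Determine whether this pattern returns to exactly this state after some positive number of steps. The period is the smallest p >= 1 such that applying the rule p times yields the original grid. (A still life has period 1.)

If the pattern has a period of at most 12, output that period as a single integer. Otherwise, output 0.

Answer: 2

Derivation:
Simulating and comparing each generation to the original:
Gen 0 (original, given above): 6 live cells
Gen 1: 6 live cells, differs from original
Gen 2: 6 live cells, MATCHES original -> period = 2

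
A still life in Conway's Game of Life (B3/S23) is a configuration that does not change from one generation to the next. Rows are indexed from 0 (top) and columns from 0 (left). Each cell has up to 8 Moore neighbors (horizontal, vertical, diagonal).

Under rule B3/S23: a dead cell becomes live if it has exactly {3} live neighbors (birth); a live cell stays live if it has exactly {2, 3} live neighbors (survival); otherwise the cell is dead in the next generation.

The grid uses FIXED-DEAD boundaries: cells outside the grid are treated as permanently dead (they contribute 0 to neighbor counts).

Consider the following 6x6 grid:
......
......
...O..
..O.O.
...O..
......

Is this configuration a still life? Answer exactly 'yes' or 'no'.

Answer: yes

Derivation:
Compute generation 1 and compare to generation 0 (given above):
Generation 1:
......
......
...O..
..O.O.
...O..
......
The grids are IDENTICAL -> still life.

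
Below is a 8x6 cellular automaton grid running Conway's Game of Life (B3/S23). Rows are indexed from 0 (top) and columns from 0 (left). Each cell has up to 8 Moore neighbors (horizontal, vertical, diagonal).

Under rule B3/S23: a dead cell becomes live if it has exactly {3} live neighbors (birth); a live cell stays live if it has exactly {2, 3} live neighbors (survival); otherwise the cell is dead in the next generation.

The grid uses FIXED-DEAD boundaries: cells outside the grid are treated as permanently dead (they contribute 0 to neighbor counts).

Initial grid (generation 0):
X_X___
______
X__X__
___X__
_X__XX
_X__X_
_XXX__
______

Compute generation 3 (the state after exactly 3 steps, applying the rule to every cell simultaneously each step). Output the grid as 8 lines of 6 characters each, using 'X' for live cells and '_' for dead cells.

Simulating step by step:
Generation 0 (given above): 13 live cells
Generation 1: 15 live cells
______
_X____
______
__XX__
__XXXX
XX__XX
_XXX__
__X___
Generation 2: 11 live cells
______
______
__X___
__X___
_____X
X____X
X__XX_
_XXX__
Generation 3: 8 live cells
(generation 3 grid is the final answer)

Answer: ______
______
______
______
______
_____X
X__XX_
_XXXX_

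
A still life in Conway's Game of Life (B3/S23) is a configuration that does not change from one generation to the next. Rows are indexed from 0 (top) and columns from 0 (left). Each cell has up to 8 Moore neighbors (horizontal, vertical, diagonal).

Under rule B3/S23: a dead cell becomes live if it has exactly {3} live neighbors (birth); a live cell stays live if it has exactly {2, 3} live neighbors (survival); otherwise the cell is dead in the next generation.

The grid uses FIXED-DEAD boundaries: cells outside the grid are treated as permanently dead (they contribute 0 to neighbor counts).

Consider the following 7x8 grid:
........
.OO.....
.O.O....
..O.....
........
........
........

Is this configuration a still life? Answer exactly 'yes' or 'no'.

Compute generation 1 and compare to generation 0 (given above):
Generation 1:
........
.OO.....
.O.O....
..O.....
........
........
........
The grids are IDENTICAL -> still life.

Answer: yes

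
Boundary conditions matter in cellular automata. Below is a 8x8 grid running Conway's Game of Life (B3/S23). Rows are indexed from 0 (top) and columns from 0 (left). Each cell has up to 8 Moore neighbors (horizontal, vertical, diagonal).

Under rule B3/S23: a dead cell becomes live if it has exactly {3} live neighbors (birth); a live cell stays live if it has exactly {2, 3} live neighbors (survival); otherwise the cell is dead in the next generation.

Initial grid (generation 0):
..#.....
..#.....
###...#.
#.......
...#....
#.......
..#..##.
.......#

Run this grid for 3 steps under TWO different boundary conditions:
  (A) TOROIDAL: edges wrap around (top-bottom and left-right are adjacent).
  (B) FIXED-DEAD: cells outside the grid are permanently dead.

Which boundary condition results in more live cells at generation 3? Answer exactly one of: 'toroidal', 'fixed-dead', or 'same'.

Answer: toroidal

Derivation:
Under TOROIDAL boundary, generation 3:
..#.....
####....
..##...#
##.....#
........
........
......##
......##
Population = 15

Under FIXED-DEAD boundary, generation 3:
..#.....
.###....
.###....
........
........
........
........
........
Population = 7

Comparison: toroidal=15, fixed-dead=7 -> toroidal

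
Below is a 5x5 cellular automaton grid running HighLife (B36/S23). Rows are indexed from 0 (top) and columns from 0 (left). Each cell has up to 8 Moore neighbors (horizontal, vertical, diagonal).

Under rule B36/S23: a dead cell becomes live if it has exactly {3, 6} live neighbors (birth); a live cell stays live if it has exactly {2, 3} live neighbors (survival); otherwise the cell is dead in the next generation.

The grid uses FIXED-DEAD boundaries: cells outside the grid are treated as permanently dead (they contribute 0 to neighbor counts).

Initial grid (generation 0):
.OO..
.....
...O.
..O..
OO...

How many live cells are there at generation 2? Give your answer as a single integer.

Simulating step by step:
Generation 0 (given above): 6 live cells
Generation 1: 4 live cells
.....
..O..
.....
.OO..
.O...
Generation 2: 6 live cells
.....
.....
.OO..
.OO..
.OO..
Population at generation 2: 6

Answer: 6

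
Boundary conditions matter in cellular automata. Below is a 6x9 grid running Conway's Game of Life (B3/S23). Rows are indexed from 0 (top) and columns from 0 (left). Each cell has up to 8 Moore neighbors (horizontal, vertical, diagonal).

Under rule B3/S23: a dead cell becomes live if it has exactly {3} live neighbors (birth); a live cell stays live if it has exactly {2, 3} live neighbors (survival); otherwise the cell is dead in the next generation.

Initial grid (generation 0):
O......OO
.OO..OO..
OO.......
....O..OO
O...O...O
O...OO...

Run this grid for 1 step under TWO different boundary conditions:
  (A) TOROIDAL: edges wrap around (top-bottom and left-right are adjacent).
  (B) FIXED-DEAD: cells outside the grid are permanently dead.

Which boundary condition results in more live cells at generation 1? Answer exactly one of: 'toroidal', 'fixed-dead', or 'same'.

Answer: toroidal

Derivation:
Under TOROIDAL boundary, generation 1:
O...O..OO
..O...OO.
OOO..OOOO
.O.....O.
O..OO..O.
.O..OO.O.
Population = 24

Under FIXED-DEAD boundary, generation 1:
.O....OO.
..O...OO.
OOO..OOO.
OO.....OO
...OO..OO
....OO...
Population = 22

Comparison: toroidal=24, fixed-dead=22 -> toroidal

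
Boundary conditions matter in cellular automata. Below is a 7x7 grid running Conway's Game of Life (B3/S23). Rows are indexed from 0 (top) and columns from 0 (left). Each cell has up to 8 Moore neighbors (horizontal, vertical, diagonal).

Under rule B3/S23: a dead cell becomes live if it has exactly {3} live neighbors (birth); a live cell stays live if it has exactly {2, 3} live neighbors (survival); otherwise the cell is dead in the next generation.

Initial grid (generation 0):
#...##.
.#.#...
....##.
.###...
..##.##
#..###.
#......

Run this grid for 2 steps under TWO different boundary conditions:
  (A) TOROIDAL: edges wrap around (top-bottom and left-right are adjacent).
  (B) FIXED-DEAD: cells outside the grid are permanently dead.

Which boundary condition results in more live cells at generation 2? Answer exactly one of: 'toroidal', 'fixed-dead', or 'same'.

Under TOROIDAL boundary, generation 2:
.#.####
.####.#
..#..#.
.#....#
....##.
...#.#.
...#.#.
Population = 20

Under FIXED-DEAD boundary, generation 2:
.......
...##..
..#....
......#
.#..#..
..##..#
..####.
Population = 13

Comparison: toroidal=20, fixed-dead=13 -> toroidal

Answer: toroidal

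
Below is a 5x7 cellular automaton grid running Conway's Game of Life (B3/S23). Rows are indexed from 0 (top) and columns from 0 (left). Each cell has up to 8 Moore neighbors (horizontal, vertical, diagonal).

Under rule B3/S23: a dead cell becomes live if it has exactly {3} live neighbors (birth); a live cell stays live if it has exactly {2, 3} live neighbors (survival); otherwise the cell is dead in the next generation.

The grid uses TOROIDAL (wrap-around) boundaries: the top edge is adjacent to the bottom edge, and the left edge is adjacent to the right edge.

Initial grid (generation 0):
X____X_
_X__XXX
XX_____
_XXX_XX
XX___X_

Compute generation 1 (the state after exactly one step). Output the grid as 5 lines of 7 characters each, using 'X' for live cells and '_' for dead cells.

Answer: _______
_X__XX_
___X___
____XX_
_____X_

Derivation:
Simulating step by step:
Generation 0 (given above): 16 live cells
Generation 1: 7 live cells
(generation 1 grid is the final answer)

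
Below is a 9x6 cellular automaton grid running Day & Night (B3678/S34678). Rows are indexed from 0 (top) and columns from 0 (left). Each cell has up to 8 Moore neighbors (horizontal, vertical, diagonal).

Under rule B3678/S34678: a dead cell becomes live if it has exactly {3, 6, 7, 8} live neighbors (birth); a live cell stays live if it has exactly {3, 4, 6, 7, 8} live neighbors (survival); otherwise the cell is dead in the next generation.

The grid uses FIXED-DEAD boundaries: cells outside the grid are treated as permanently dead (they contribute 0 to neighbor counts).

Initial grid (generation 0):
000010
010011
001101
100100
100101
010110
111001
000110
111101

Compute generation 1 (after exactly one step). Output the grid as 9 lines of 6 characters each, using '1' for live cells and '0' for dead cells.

Simulating step by step:
Generation 0 (given above): 26 live cells
Generation 1: 24 live cells
(generation 1 grid is the final answer)

Answer: 000001
001011
011100
010100
010100
010111
011000
011111
001100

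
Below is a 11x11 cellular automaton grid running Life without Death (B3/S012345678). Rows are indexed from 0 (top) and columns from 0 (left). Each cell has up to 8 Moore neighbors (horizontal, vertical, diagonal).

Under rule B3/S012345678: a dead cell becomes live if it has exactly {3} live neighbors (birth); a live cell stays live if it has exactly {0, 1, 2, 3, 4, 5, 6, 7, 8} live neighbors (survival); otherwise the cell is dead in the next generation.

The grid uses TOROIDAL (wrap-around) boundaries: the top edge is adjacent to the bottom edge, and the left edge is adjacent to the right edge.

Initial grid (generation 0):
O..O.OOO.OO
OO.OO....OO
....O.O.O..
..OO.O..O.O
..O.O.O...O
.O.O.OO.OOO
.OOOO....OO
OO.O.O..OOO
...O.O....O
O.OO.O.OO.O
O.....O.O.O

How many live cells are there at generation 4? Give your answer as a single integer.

Simulating step by step:
Generation 0 (given above): 59 live cells
Generation 1: 73 live cells
O.OO.OOO.OO
OOOOO....OO
.O..O.OOO..
..OO.OO.O.O
.OO.O.O.O.O
.O.O.OOOOOO
.OOOO.OO.OO
OO.O.O..OOO
...O.O.O..O
OOOO.O.OO.O
O.OO..O.O.O
Generation 2: 73 live cells
O.OO.OOO.OO
OOOOO....OO
.O..O.OOO..
..OO.OO.O.O
.OO.O.O.O.O
.O.O.OOOOOO
.OOOO.OO.OO
OO.O.O..OOO
...O.O.O..O
OOOO.O.OO.O
O.OO..O.O.O
Generation 3: 73 live cells
O.OO.OOO.OO
OOOOO....OO
.O..O.OOO..
..OO.OO.O.O
.OO.O.O.O.O
.O.O.OOOOOO
.OOOO.OO.OO
OO.O.O..OOO
...O.O.O..O
OOOO.O.OO.O
O.OO..O.O.O
Generation 4: 73 live cells
O.OO.OOO.OO
OOOOO....OO
.O..O.OOO..
..OO.OO.O.O
.OO.O.O.O.O
.O.O.OOOOOO
.OOOO.OO.OO
OO.O.O..OOO
...O.O.O..O
OOOO.O.OO.O
O.OO..O.O.O
Population at generation 4: 73

Answer: 73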